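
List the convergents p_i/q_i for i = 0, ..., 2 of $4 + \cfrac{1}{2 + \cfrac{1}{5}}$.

4/1, 9/2, 49/11

Using the convergent recurrence p_i = a_i*p_{i-1} + p_{i-2}, q_i = a_i*q_{i-1} + q_{i-2} with p_{-2}=0, p_{-1}=1, q_{-2}=1, q_{-1}=0:
  i=0: a_0=4, p_0 = 4*1 + 0 = 4, q_0 = 4*0 + 1 = 1.
  i=1: a_1=2, p_1 = 2*4 + 1 = 9, q_1 = 2*1 + 0 = 2.
  i=2: a_2=5, p_2 = 5*9 + 4 = 49, q_2 = 5*2 + 1 = 11.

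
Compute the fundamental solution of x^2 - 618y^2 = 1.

(x, y) = (10093, 406)

First expand sqrt(618) as a continued fraction. With x_i = (sqrt(618) + m_i)/d_i and (m_0, d_0) = (0, 1): a_0 = floor(sqrt(618)) = 24, since 24^2 = 576 <= 618 < 625 = 25^2.
Iterate m_{i+1} = d_i*a_i - m_i, d_{i+1} = (618 - m_{i+1}^2)/d_i, a_{i+1} = floor((a_0 + m_{i+1})/d_{i+1}):
  m_1 = 1*24 - 0 = 24, d_1 = (618 - 24^2)/1 = 42/1 = 42, a_1 = floor((24 + 24)/42) = 1.
  m_2 = 42*1 - 24 = 18, d_2 = (618 - 18^2)/42 = 294/42 = 7, a_2 = floor((24 + 18)/7) = 6.
  m_3 = 7*6 - 18 = 24, d_3 = (618 - 24^2)/7 = 42/7 = 6, a_3 = floor((24 + 24)/6) = 8.
  m_4 = 6*8 - 24 = 24, d_4 = (618 - 24^2)/6 = 42/6 = 7, a_4 = floor((24 + 24)/7) = 6.
  m_5 = 7*6 - 24 = 18, d_5 = (618 - 18^2)/7 = 294/7 = 42, a_5 = floor((24 + 18)/42) = 1.
  m_6 = 42*1 - 18 = 24, d_6 = (618 - 24^2)/42 = 42/42 = 1, a_6 = floor((24 + 24)/1) = 48.
  m_7 = 1*48 - 24 = 24, d_7 = (618 - 24^2)/1 = 42/1 = 42: (m_7, d_7) = (m_1, d_1) = (24, 42), so from here the quotients repeat a_1, ..., a_6; the period length is 6.
So sqrt(618) = [24; (1, 6, 8, 6, 1, 48)] with period length k = 6.
k is even, so the fundamental solution of x^2 - 618y^2 = 1 is (p_{k-1}, q_{k-1}) = (p_5, q_5); compute convergents through index 5.
Convergents (p_i = a_i*p_{i-1} + p_{i-2}, q_i = a_i*q_{i-1} + q_{i-2} with p_{-2}=0, p_{-1}=1, q_{-2}=1, q_{-1}=0):
  i=0: a_0=24, p_0 = 24*1 + 0 = 24, q_0 = 24*0 + 1 = 1.
  i=1: a_1=1, p_1 = 1*24 + 1 = 25, q_1 = 1*1 + 0 = 1.
  i=2: a_2=6, p_2 = 6*25 + 24 = 174, q_2 = 6*1 + 1 = 7.
  i=3: a_3=8, p_3 = 8*174 + 25 = 1417, q_3 = 8*7 + 1 = 57.
  i=4: a_4=6, p_4 = 6*1417 + 174 = 8676, q_4 = 6*57 + 7 = 349.
  i=5: a_5=1, p_5 = 1*8676 + 1417 = 10093, q_5 = 1*349 + 57 = 406.
Check: 10093^2 - 618*406^2 = 101868649 - 101868648 = 1, so (x, y) = (10093, 406) solves the equation, and by the theorem it is the least positive solution.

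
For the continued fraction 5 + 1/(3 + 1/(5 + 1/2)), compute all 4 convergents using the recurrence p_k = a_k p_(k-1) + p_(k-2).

Using the convergent recurrence p_i = a_i*p_{i-1} + p_{i-2}, q_i = a_i*q_{i-1} + q_{i-2} with p_{-2}=0, p_{-1}=1, q_{-2}=1, q_{-1}=0:
  i=0: a_0=5, p_0 = 5*1 + 0 = 5, q_0 = 5*0 + 1 = 1.
  i=1: a_1=3, p_1 = 3*5 + 1 = 16, q_1 = 3*1 + 0 = 3.
  i=2: a_2=5, p_2 = 5*16 + 5 = 85, q_2 = 5*3 + 1 = 16.
  i=3: a_3=2, p_3 = 2*85 + 16 = 186, q_3 = 2*16 + 3 = 35.

5/1, 16/3, 85/16, 186/35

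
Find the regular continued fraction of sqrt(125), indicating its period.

[11; (5, 1, 1, 5, 22)]

Write x_i = (sqrt(125) + m_i)/d_i with (m_0, d_0) = (0, 1). a_0 = floor(sqrt(125)) = 11, since 11^2 = 121 <= 125 < 144 = 12^2.
Iterate m_{i+1} = d_i*a_i - m_i, d_{i+1} = (125 - m_{i+1}^2)/d_i, a_{i+1} = floor((a_0 + m_{i+1})/d_{i+1}):
  m_1 = 1*11 - 0 = 11, d_1 = (125 - 11^2)/1 = 4/1 = 4, a_1 = floor((11 + 11)/4) = 5.
  m_2 = 4*5 - 11 = 9, d_2 = (125 - 9^2)/4 = 44/4 = 11, a_2 = floor((11 + 9)/11) = 1.
  m_3 = 11*1 - 9 = 2, d_3 = (125 - 2^2)/11 = 121/11 = 11, a_3 = floor((11 + 2)/11) = 1.
  m_4 = 11*1 - 2 = 9, d_4 = (125 - 9^2)/11 = 44/11 = 4, a_4 = floor((11 + 9)/4) = 5.
  m_5 = 4*5 - 9 = 11, d_5 = (125 - 11^2)/4 = 4/4 = 1, a_5 = floor((11 + 11)/1) = 22.
  m_6 = 1*22 - 11 = 11, d_6 = (125 - 11^2)/1 = 4/1 = 4: (m_6, d_6) = (m_1, d_1) = (11, 4), so from here the quotients repeat a_1, ..., a_5; the period length is 5.
Hence the expansion of sqrt(125) is a_0 = 11 followed by the repeating block 5, 1, 1, 5, 22 (period 5).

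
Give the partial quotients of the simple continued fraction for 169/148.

[1; 7, 21]

Run the Euclidean algorithm on 169 and 148; the successive quotients are the partial quotients a_0, a_1, ... (each step inverts the fractional part left over by the previous one):
  169 = 1*148 + 21, so a_0 = 1.
  148 = 7*21 + 1, so a_1 = 7.
  21 = 21*1 + 0, so a_2 = 21.
The remainder reaches 0 after 3 divisions, so the expansion has 3 partial quotients, read off in order.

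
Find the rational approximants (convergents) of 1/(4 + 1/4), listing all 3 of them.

Using the convergent recurrence p_i = a_i*p_{i-1} + p_{i-2}, q_i = a_i*q_{i-1} + q_{i-2} with p_{-2}=0, p_{-1}=1, q_{-2}=1, q_{-1}=0:
  i=0: a_0=0, p_0 = 0*1 + 0 = 0, q_0 = 0*0 + 1 = 1.
  i=1: a_1=4, p_1 = 4*0 + 1 = 1, q_1 = 4*1 + 0 = 4.
  i=2: a_2=4, p_2 = 4*1 + 0 = 4, q_2 = 4*4 + 1 = 17.

0/1, 1/4, 4/17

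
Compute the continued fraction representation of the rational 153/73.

Run the Euclidean algorithm on 153 and 73; the successive quotients are the partial quotients a_0, a_1, ... (each step inverts the fractional part left over by the previous one):
  153 = 2*73 + 7, so a_0 = 2.
  73 = 10*7 + 3, so a_1 = 10.
  7 = 2*3 + 1, so a_2 = 2.
  3 = 3*1 + 0, so a_3 = 3.
The remainder reaches 0 after 4 divisions, so the expansion has 4 partial quotients, read off in order.

[2; 10, 2, 3]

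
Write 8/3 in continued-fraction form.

Run the Euclidean algorithm on 8 and 3; the successive quotients are the partial quotients a_0, a_1, ... (each step inverts the fractional part left over by the previous one):
  8 = 2*3 + 2, so a_0 = 2.
  3 = 1*2 + 1, so a_1 = 1.
  2 = 2*1 + 0, so a_2 = 2.
The remainder reaches 0 after 3 divisions, so the expansion has 3 partial quotients, read off in order.

[2; 1, 2]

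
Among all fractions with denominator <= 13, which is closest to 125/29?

56/13

Expand x = 125/29 as a continued fraction with the Euclidean algorithm:
  125 = 4*29 + 9, so a_0 = 4.
  29 = 3*9 + 2, so a_1 = 3.
  9 = 4*2 + 1, so a_2 = 4.
  2 = 2*1 + 0, so a_3 = 2.
so x = [4; 3, 4, 2].
Convergents (p_i = a_i*p_{i-1} + p_{i-2}, q_i = a_i*q_{i-1} + q_{i-2} with p_{-2}=0, p_{-1}=1, q_{-2}=1, q_{-1}=0), until the denominator exceeds 13:
  i=0: a_0=4, p_0 = 4*1 + 0 = 4, q_0 = 4*0 + 1 = 1.
  i=1: a_1=3, p_1 = 3*4 + 1 = 13, q_1 = 3*1 + 0 = 3.
  i=2: a_2=4, p_2 = 4*13 + 4 = 56, q_2 = 4*3 + 1 = 13.
  i=3: a_3=2, p_3 = 2*56 + 13 = 125, q_3 = 2*13 + 3 = 29.
q_3 = 29 > 13, so the last convergent with denominator <= 13 is p_2/q_2 = 56/13.
The closest fraction with denominator <= 13 is either p_2/q_2 or the intermediate fraction (k*p_2 + p_1)/(k*q_2 + q_1) with the largest k >= 1 whose denominator stays <= 13; these approach x as k grows, and every other convergent or intermediate fraction in range is farther away.
Largest k: floor((13 - q_1)/q_2) = floor((13 - 3)/13) = 0.
Since k = 0, no intermediate fraction beyond p_2/q_2 has denominator <= 13, so the convergent 56/13 is the closest (its error is |125*13 - 56*29|/(29*13) = 1/377).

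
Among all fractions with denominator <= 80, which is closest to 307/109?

Expand x = 307/109 as a continued fraction with the Euclidean algorithm:
  307 = 2*109 + 89, so a_0 = 2.
  109 = 1*89 + 20, so a_1 = 1.
  89 = 4*20 + 9, so a_2 = 4.
  20 = 2*9 + 2, so a_3 = 2.
  9 = 4*2 + 1, so a_4 = 4.
  2 = 2*1 + 0, so a_5 = 2.
so x = [2; 1, 4, 2, 4, 2].
Convergents (p_i = a_i*p_{i-1} + p_{i-2}, q_i = a_i*q_{i-1} + q_{i-2} with p_{-2}=0, p_{-1}=1, q_{-2}=1, q_{-1}=0), until the denominator exceeds 80:
  i=0: a_0=2, p_0 = 2*1 + 0 = 2, q_0 = 2*0 + 1 = 1.
  i=1: a_1=1, p_1 = 1*2 + 1 = 3, q_1 = 1*1 + 0 = 1.
  i=2: a_2=4, p_2 = 4*3 + 2 = 14, q_2 = 4*1 + 1 = 5.
  i=3: a_3=2, p_3 = 2*14 + 3 = 31, q_3 = 2*5 + 1 = 11.
  i=4: a_4=4, p_4 = 4*31 + 14 = 138, q_4 = 4*11 + 5 = 49.
  i=5: a_5=2, p_5 = 2*138 + 31 = 307, q_5 = 2*49 + 11 = 109.
q_5 = 109 > 80, so the last convergent with denominator <= 80 is p_4/q_4 = 138/49.
The closest fraction with denominator <= 80 is either p_4/q_4 or the intermediate fraction (k*p_4 + p_3)/(k*q_4 + q_3) with the largest k >= 1 whose denominator stays <= 80; these approach x as k grows, and every other convergent or intermediate fraction in range is farther away.
Largest k: floor((80 - q_3)/q_4) = floor((80 - 11)/49) = 1.
That gives (1*138 + 31)/(1*49 + 11) = 169/60.
Compare the errors: |x - 138/49| = |307*49 - 138*109|/(109*49) = 1/5341, and |x - 169/60| = |307*60 - 169*109|/(109*60) = 1/6540.
Cross-multiplying, 1*5341 = 5341 < 6540 = 1*6540, so 1/6540 is smaller: the intermediate fraction 169/60 is closer to x than 138/49.

169/60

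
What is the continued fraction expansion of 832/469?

[1; 1, 3, 2, 2, 1, 4, 3]

Run the Euclidean algorithm on 832 and 469; the successive quotients are the partial quotients a_0, a_1, ... (each step inverts the fractional part left over by the previous one):
  832 = 1*469 + 363, so a_0 = 1.
  469 = 1*363 + 106, so a_1 = 1.
  363 = 3*106 + 45, so a_2 = 3.
  106 = 2*45 + 16, so a_3 = 2.
  45 = 2*16 + 13, so a_4 = 2.
  16 = 1*13 + 3, so a_5 = 1.
  13 = 4*3 + 1, so a_6 = 4.
  3 = 3*1 + 0, so a_7 = 3.
The remainder reaches 0 after 8 divisions, so the expansion has 8 partial quotients, read off in order.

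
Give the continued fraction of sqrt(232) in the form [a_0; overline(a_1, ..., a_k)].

[15; overline(4, 3, 7, 3, 4, 30)]

Write x_i = (sqrt(232) + m_i)/d_i with (m_0, d_0) = (0, 1). a_0 = floor(sqrt(232)) = 15, since 15^2 = 225 <= 232 < 256 = 16^2.
Iterate m_{i+1} = d_i*a_i - m_i, d_{i+1} = (232 - m_{i+1}^2)/d_i, a_{i+1} = floor((a_0 + m_{i+1})/d_{i+1}):
  m_1 = 1*15 - 0 = 15, d_1 = (232 - 15^2)/1 = 7/1 = 7, a_1 = floor((15 + 15)/7) = 4.
  m_2 = 7*4 - 15 = 13, d_2 = (232 - 13^2)/7 = 63/7 = 9, a_2 = floor((15 + 13)/9) = 3.
  m_3 = 9*3 - 13 = 14, d_3 = (232 - 14^2)/9 = 36/9 = 4, a_3 = floor((15 + 14)/4) = 7.
  m_4 = 4*7 - 14 = 14, d_4 = (232 - 14^2)/4 = 36/4 = 9, a_4 = floor((15 + 14)/9) = 3.
  m_5 = 9*3 - 14 = 13, d_5 = (232 - 13^2)/9 = 63/9 = 7, a_5 = floor((15 + 13)/7) = 4.
  m_6 = 7*4 - 13 = 15, d_6 = (232 - 15^2)/7 = 7/7 = 1, a_6 = floor((15 + 15)/1) = 30.
  m_7 = 1*30 - 15 = 15, d_7 = (232 - 15^2)/1 = 7/1 = 7: (m_7, d_7) = (m_1, d_1) = (15, 7), so from here the quotients repeat a_1, ..., a_6; the period length is 6.
Hence the expansion of sqrt(232) is a_0 = 15 followed by the repeating block 4, 3, 7, 3, 4, 30 (period 6).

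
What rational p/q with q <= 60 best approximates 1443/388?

Expand x = 1443/388 as a continued fraction with the Euclidean algorithm:
  1443 = 3*388 + 279, so a_0 = 3.
  388 = 1*279 + 109, so a_1 = 1.
  279 = 2*109 + 61, so a_2 = 2.
  109 = 1*61 + 48, so a_3 = 1.
  61 = 1*48 + 13, so a_4 = 1.
  48 = 3*13 + 9, so a_5 = 3.
  13 = 1*9 + 4, so a_6 = 1.
  9 = 2*4 + 1, so a_7 = 2.
  4 = 4*1 + 0, so a_8 = 4.
so x = [3; 1, 2, 1, 1, 3, 1, 2, 4].
Convergents (p_i = a_i*p_{i-1} + p_{i-2}, q_i = a_i*q_{i-1} + q_{i-2} with p_{-2}=0, p_{-1}=1, q_{-2}=1, q_{-1}=0), until the denominator exceeds 60:
  i=0: a_0=3, p_0 = 3*1 + 0 = 3, q_0 = 3*0 + 1 = 1.
  i=1: a_1=1, p_1 = 1*3 + 1 = 4, q_1 = 1*1 + 0 = 1.
  i=2: a_2=2, p_2 = 2*4 + 3 = 11, q_2 = 2*1 + 1 = 3.
  i=3: a_3=1, p_3 = 1*11 + 4 = 15, q_3 = 1*3 + 1 = 4.
  i=4: a_4=1, p_4 = 1*15 + 11 = 26, q_4 = 1*4 + 3 = 7.
  i=5: a_5=3, p_5 = 3*26 + 15 = 93, q_5 = 3*7 + 4 = 25.
  i=6: a_6=1, p_6 = 1*93 + 26 = 119, q_6 = 1*25 + 7 = 32.
  i=7: a_7=2, p_7 = 2*119 + 93 = 331, q_7 = 2*32 + 25 = 89.
q_7 = 89 > 60, so the last convergent with denominator <= 60 is p_6/q_6 = 119/32.
The closest fraction with denominator <= 60 is either p_6/q_6 or the intermediate fraction (k*p_6 + p_5)/(k*q_6 + q_5) with the largest k >= 1 whose denominator stays <= 60; these approach x as k grows, and every other convergent or intermediate fraction in range is farther away.
Largest k: floor((60 - q_5)/q_6) = floor((60 - 25)/32) = 1.
That gives (1*119 + 93)/(1*32 + 25) = 212/57.
Compare the errors: |x - 119/32| = |1443*32 - 119*388|/(388*32) = 4/12416, and |x - 212/57| = |1443*57 - 212*388|/(388*57) = 5/22116.
Cross-multiplying, 5*12416 = 62080 < 88464 = 4*22116, so 5/22116 is smaller: the intermediate fraction 212/57 is closer to x than 119/32.

212/57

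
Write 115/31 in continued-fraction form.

[3; 1, 2, 2, 4]

Run the Euclidean algorithm on 115 and 31; the successive quotients are the partial quotients a_0, a_1, ... (each step inverts the fractional part left over by the previous one):
  115 = 3*31 + 22, so a_0 = 3.
  31 = 1*22 + 9, so a_1 = 1.
  22 = 2*9 + 4, so a_2 = 2.
  9 = 2*4 + 1, so a_3 = 2.
  4 = 4*1 + 0, so a_4 = 4.
The remainder reaches 0 after 5 divisions, so the expansion has 5 partial quotients, read off in order.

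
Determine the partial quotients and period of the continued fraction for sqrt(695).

Write x_i = (sqrt(695) + m_i)/d_i with (m_0, d_0) = (0, 1). a_0 = floor(sqrt(695)) = 26, since 26^2 = 676 <= 695 < 729 = 27^2.
Iterate m_{i+1} = d_i*a_i - m_i, d_{i+1} = (695 - m_{i+1}^2)/d_i, a_{i+1} = floor((a_0 + m_{i+1})/d_{i+1}):
  m_1 = 1*26 - 0 = 26, d_1 = (695 - 26^2)/1 = 19/1 = 19, a_1 = floor((26 + 26)/19) = 2.
  m_2 = 19*2 - 26 = 12, d_2 = (695 - 12^2)/19 = 551/19 = 29, a_2 = floor((26 + 12)/29) = 1.
  m_3 = 29*1 - 12 = 17, d_3 = (695 - 17^2)/29 = 406/29 = 14, a_3 = floor((26 + 17)/14) = 3.
  m_4 = 14*3 - 17 = 25, d_4 = (695 - 25^2)/14 = 70/14 = 5, a_4 = floor((26 + 25)/5) = 10.
  m_5 = 5*10 - 25 = 25, d_5 = (695 - 25^2)/5 = 70/5 = 14, a_5 = floor((26 + 25)/14) = 3.
  m_6 = 14*3 - 25 = 17, d_6 = (695 - 17^2)/14 = 406/14 = 29, a_6 = floor((26 + 17)/29) = 1.
  m_7 = 29*1 - 17 = 12, d_7 = (695 - 12^2)/29 = 551/29 = 19, a_7 = floor((26 + 12)/19) = 2.
  m_8 = 19*2 - 12 = 26, d_8 = (695 - 26^2)/19 = 19/19 = 1, a_8 = floor((26 + 26)/1) = 52.
  m_9 = 1*52 - 26 = 26, d_9 = (695 - 26^2)/1 = 19/1 = 19: (m_9, d_9) = (m_1, d_1) = (26, 19), so from here the quotients repeat a_1, ..., a_8; the period length is 8.
Hence the expansion of sqrt(695) is a_0 = 26 followed by the repeating block 2, 1, 3, 10, 3, 1, 2, 52 (period 8).

[26; (2, 1, 3, 10, 3, 1, 2, 52)]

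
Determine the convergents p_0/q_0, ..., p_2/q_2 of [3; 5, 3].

3/1, 16/5, 51/16

Using the convergent recurrence p_i = a_i*p_{i-1} + p_{i-2}, q_i = a_i*q_{i-1} + q_{i-2} with p_{-2}=0, p_{-1}=1, q_{-2}=1, q_{-1}=0:
  i=0: a_0=3, p_0 = 3*1 + 0 = 3, q_0 = 3*0 + 1 = 1.
  i=1: a_1=5, p_1 = 5*3 + 1 = 16, q_1 = 5*1 + 0 = 5.
  i=2: a_2=3, p_2 = 3*16 + 3 = 51, q_2 = 3*5 + 1 = 16.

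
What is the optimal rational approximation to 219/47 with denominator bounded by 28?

Expand x = 219/47 as a continued fraction with the Euclidean algorithm:
  219 = 4*47 + 31, so a_0 = 4.
  47 = 1*31 + 16, so a_1 = 1.
  31 = 1*16 + 15, so a_2 = 1.
  16 = 1*15 + 1, so a_3 = 1.
  15 = 15*1 + 0, so a_4 = 15.
so x = [4; 1, 1, 1, 15].
Convergents (p_i = a_i*p_{i-1} + p_{i-2}, q_i = a_i*q_{i-1} + q_{i-2} with p_{-2}=0, p_{-1}=1, q_{-2}=1, q_{-1}=0), until the denominator exceeds 28:
  i=0: a_0=4, p_0 = 4*1 + 0 = 4, q_0 = 4*0 + 1 = 1.
  i=1: a_1=1, p_1 = 1*4 + 1 = 5, q_1 = 1*1 + 0 = 1.
  i=2: a_2=1, p_2 = 1*5 + 4 = 9, q_2 = 1*1 + 1 = 2.
  i=3: a_3=1, p_3 = 1*9 + 5 = 14, q_3 = 1*2 + 1 = 3.
  i=4: a_4=15, p_4 = 15*14 + 9 = 219, q_4 = 15*3 + 2 = 47.
q_4 = 47 > 28, so the last convergent with denominator <= 28 is p_3/q_3 = 14/3.
The closest fraction with denominator <= 28 is either p_3/q_3 or the intermediate fraction (k*p_3 + p_2)/(k*q_3 + q_2) with the largest k >= 1 whose denominator stays <= 28; these approach x as k grows, and every other convergent or intermediate fraction in range is farther away.
Largest k: floor((28 - q_2)/q_3) = floor((28 - 2)/3) = 8.
That gives (8*14 + 9)/(8*3 + 2) = 121/26.
Compare the errors: |x - 14/3| = |219*3 - 14*47|/(47*3) = 1/141, and |x - 121/26| = |219*26 - 121*47|/(47*26) = 7/1222.
Cross-multiplying, 7*141 = 987 < 1222 = 1*1222, so 7/1222 is smaller: the intermediate fraction 121/26 is closer to x than 14/3.

121/26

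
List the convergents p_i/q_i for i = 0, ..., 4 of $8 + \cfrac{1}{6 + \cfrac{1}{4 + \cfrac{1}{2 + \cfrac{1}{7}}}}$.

8/1, 49/6, 204/25, 457/56, 3403/417

Using the convergent recurrence p_i = a_i*p_{i-1} + p_{i-2}, q_i = a_i*q_{i-1} + q_{i-2} with p_{-2}=0, p_{-1}=1, q_{-2}=1, q_{-1}=0:
  i=0: a_0=8, p_0 = 8*1 + 0 = 8, q_0 = 8*0 + 1 = 1.
  i=1: a_1=6, p_1 = 6*8 + 1 = 49, q_1 = 6*1 + 0 = 6.
  i=2: a_2=4, p_2 = 4*49 + 8 = 204, q_2 = 4*6 + 1 = 25.
  i=3: a_3=2, p_3 = 2*204 + 49 = 457, q_3 = 2*25 + 6 = 56.
  i=4: a_4=7, p_4 = 7*457 + 204 = 3403, q_4 = 7*56 + 25 = 417.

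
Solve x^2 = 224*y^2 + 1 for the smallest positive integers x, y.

First expand sqrt(224) as a continued fraction. With x_i = (sqrt(224) + m_i)/d_i and (m_0, d_0) = (0, 1): a_0 = floor(sqrt(224)) = 14, since 14^2 = 196 <= 224 < 225 = 15^2.
Iterate m_{i+1} = d_i*a_i - m_i, d_{i+1} = (224 - m_{i+1}^2)/d_i, a_{i+1} = floor((a_0 + m_{i+1})/d_{i+1}):
  m_1 = 1*14 - 0 = 14, d_1 = (224 - 14^2)/1 = 28/1 = 28, a_1 = floor((14 + 14)/28) = 1.
  m_2 = 28*1 - 14 = 14, d_2 = (224 - 14^2)/28 = 28/28 = 1, a_2 = floor((14 + 14)/1) = 28.
  m_3 = 1*28 - 14 = 14, d_3 = (224 - 14^2)/1 = 28/1 = 28: (m_3, d_3) = (m_1, d_1) = (14, 28), so from here the quotients repeat a_1, a_2; the period length is 2.
So sqrt(224) = [14; (1, 28)] with period length k = 2.
k is even, so the fundamental solution of x^2 - 224y^2 = 1 is (p_{k-1}, q_{k-1}) = (p_1, q_1); compute convergents through index 1.
Convergents (p_i = a_i*p_{i-1} + p_{i-2}, q_i = a_i*q_{i-1} + q_{i-2} with p_{-2}=0, p_{-1}=1, q_{-2}=1, q_{-1}=0):
  i=0: a_0=14, p_0 = 14*1 + 0 = 14, q_0 = 14*0 + 1 = 1.
  i=1: a_1=1, p_1 = 1*14 + 1 = 15, q_1 = 1*1 + 0 = 1.
Check: 15^2 - 224*1^2 = 225 - 224 = 1, so (x, y) = (15, 1) solves the equation, and by the theorem it is the least positive solution.

(x, y) = (15, 1)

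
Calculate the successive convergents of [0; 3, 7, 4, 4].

0/1, 1/3, 7/22, 29/91, 123/386

Using the convergent recurrence p_i = a_i*p_{i-1} + p_{i-2}, q_i = a_i*q_{i-1} + q_{i-2} with p_{-2}=0, p_{-1}=1, q_{-2}=1, q_{-1}=0:
  i=0: a_0=0, p_0 = 0*1 + 0 = 0, q_0 = 0*0 + 1 = 1.
  i=1: a_1=3, p_1 = 3*0 + 1 = 1, q_1 = 3*1 + 0 = 3.
  i=2: a_2=7, p_2 = 7*1 + 0 = 7, q_2 = 7*3 + 1 = 22.
  i=3: a_3=4, p_3 = 4*7 + 1 = 29, q_3 = 4*22 + 3 = 91.
  i=4: a_4=4, p_4 = 4*29 + 7 = 123, q_4 = 4*91 + 22 = 386.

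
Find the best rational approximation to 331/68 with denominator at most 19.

73/15

Expand x = 331/68 as a continued fraction with the Euclidean algorithm:
  331 = 4*68 + 59, so a_0 = 4.
  68 = 1*59 + 9, so a_1 = 1.
  59 = 6*9 + 5, so a_2 = 6.
  9 = 1*5 + 4, so a_3 = 1.
  5 = 1*4 + 1, so a_4 = 1.
  4 = 4*1 + 0, so a_5 = 4.
so x = [4; 1, 6, 1, 1, 4].
Convergents (p_i = a_i*p_{i-1} + p_{i-2}, q_i = a_i*q_{i-1} + q_{i-2} with p_{-2}=0, p_{-1}=1, q_{-2}=1, q_{-1}=0), until the denominator exceeds 19:
  i=0: a_0=4, p_0 = 4*1 + 0 = 4, q_0 = 4*0 + 1 = 1.
  i=1: a_1=1, p_1 = 1*4 + 1 = 5, q_1 = 1*1 + 0 = 1.
  i=2: a_2=6, p_2 = 6*5 + 4 = 34, q_2 = 6*1 + 1 = 7.
  i=3: a_3=1, p_3 = 1*34 + 5 = 39, q_3 = 1*7 + 1 = 8.
  i=4: a_4=1, p_4 = 1*39 + 34 = 73, q_4 = 1*8 + 7 = 15.
  i=5: a_5=4, p_5 = 4*73 + 39 = 331, q_5 = 4*15 + 8 = 68.
q_5 = 68 > 19, so the last convergent with denominator <= 19 is p_4/q_4 = 73/15.
The closest fraction with denominator <= 19 is either p_4/q_4 or the intermediate fraction (k*p_4 + p_3)/(k*q_4 + q_3) with the largest k >= 1 whose denominator stays <= 19; these approach x as k grows, and every other convergent or intermediate fraction in range is farther away.
Largest k: floor((19 - q_3)/q_4) = floor((19 - 8)/15) = 0.
Since k = 0, no intermediate fraction beyond p_4/q_4 has denominator <= 19, so the convergent 73/15 is the closest (its error is |331*15 - 73*68|/(68*15) = 1/1020).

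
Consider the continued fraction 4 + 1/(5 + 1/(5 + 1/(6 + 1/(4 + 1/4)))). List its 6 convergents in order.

Using the convergent recurrence p_i = a_i*p_{i-1} + p_{i-2}, q_i = a_i*q_{i-1} + q_{i-2} with p_{-2}=0, p_{-1}=1, q_{-2}=1, q_{-1}=0:
  i=0: a_0=4, p_0 = 4*1 + 0 = 4, q_0 = 4*0 + 1 = 1.
  i=1: a_1=5, p_1 = 5*4 + 1 = 21, q_1 = 5*1 + 0 = 5.
  i=2: a_2=5, p_2 = 5*21 + 4 = 109, q_2 = 5*5 + 1 = 26.
  i=3: a_3=6, p_3 = 6*109 + 21 = 675, q_3 = 6*26 + 5 = 161.
  i=4: a_4=4, p_4 = 4*675 + 109 = 2809, q_4 = 4*161 + 26 = 670.
  i=5: a_5=4, p_5 = 4*2809 + 675 = 11911, q_5 = 4*670 + 161 = 2841.

4/1, 21/5, 109/26, 675/161, 2809/670, 11911/2841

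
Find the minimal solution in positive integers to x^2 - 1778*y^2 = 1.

(x, y) = (253, 6)

First expand sqrt(1778) as a continued fraction. With x_i = (sqrt(1778) + m_i)/d_i and (m_0, d_0) = (0, 1): a_0 = floor(sqrt(1778)) = 42, since 42^2 = 1764 <= 1778 < 1849 = 43^2.
Iterate m_{i+1} = d_i*a_i - m_i, d_{i+1} = (1778 - m_{i+1}^2)/d_i, a_{i+1} = floor((a_0 + m_{i+1})/d_{i+1}):
  m_1 = 1*42 - 0 = 42, d_1 = (1778 - 42^2)/1 = 14/1 = 14, a_1 = floor((42 + 42)/14) = 6.
  m_2 = 14*6 - 42 = 42, d_2 = (1778 - 42^2)/14 = 14/14 = 1, a_2 = floor((42 + 42)/1) = 84.
  m_3 = 1*84 - 42 = 42, d_3 = (1778 - 42^2)/1 = 14/1 = 14: (m_3, d_3) = (m_1, d_1) = (42, 14), so from here the quotients repeat a_1, a_2; the period length is 2.
So sqrt(1778) = [42; (6, 84)] with period length k = 2.
k is even, so the fundamental solution of x^2 - 1778y^2 = 1 is (p_{k-1}, q_{k-1}) = (p_1, q_1); compute convergents through index 1.
Convergents (p_i = a_i*p_{i-1} + p_{i-2}, q_i = a_i*q_{i-1} + q_{i-2} with p_{-2}=0, p_{-1}=1, q_{-2}=1, q_{-1}=0):
  i=0: a_0=42, p_0 = 42*1 + 0 = 42, q_0 = 42*0 + 1 = 1.
  i=1: a_1=6, p_1 = 6*42 + 1 = 253, q_1 = 6*1 + 0 = 6.
Check: 253^2 - 1778*6^2 = 64009 - 64008 = 1, so (x, y) = (253, 6) solves the equation, and by the theorem it is the least positive solution.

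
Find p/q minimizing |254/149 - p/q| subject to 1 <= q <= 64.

75/44

Expand x = 254/149 as a continued fraction with the Euclidean algorithm:
  254 = 1*149 + 105, so a_0 = 1.
  149 = 1*105 + 44, so a_1 = 1.
  105 = 2*44 + 17, so a_2 = 2.
  44 = 2*17 + 10, so a_3 = 2.
  17 = 1*10 + 7, so a_4 = 1.
  10 = 1*7 + 3, so a_5 = 1.
  7 = 2*3 + 1, so a_6 = 2.
  3 = 3*1 + 0, so a_7 = 3.
so x = [1; 1, 2, 2, 1, 1, 2, 3].
Convergents (p_i = a_i*p_{i-1} + p_{i-2}, q_i = a_i*q_{i-1} + q_{i-2} with p_{-2}=0, p_{-1}=1, q_{-2}=1, q_{-1}=0), until the denominator exceeds 64:
  i=0: a_0=1, p_0 = 1*1 + 0 = 1, q_0 = 1*0 + 1 = 1.
  i=1: a_1=1, p_1 = 1*1 + 1 = 2, q_1 = 1*1 + 0 = 1.
  i=2: a_2=2, p_2 = 2*2 + 1 = 5, q_2 = 2*1 + 1 = 3.
  i=3: a_3=2, p_3 = 2*5 + 2 = 12, q_3 = 2*3 + 1 = 7.
  i=4: a_4=1, p_4 = 1*12 + 5 = 17, q_4 = 1*7 + 3 = 10.
  i=5: a_5=1, p_5 = 1*17 + 12 = 29, q_5 = 1*10 + 7 = 17.
  i=6: a_6=2, p_6 = 2*29 + 17 = 75, q_6 = 2*17 + 10 = 44.
  i=7: a_7=3, p_7 = 3*75 + 29 = 254, q_7 = 3*44 + 17 = 149.
q_7 = 149 > 64, so the last convergent with denominator <= 64 is p_6/q_6 = 75/44.
The closest fraction with denominator <= 64 is either p_6/q_6 or the intermediate fraction (k*p_6 + p_5)/(k*q_6 + q_5) with the largest k >= 1 whose denominator stays <= 64; these approach x as k grows, and every other convergent or intermediate fraction in range is farther away.
Largest k: floor((64 - q_5)/q_6) = floor((64 - 17)/44) = 1.
That gives (1*75 + 29)/(1*44 + 17) = 104/61.
Compare the errors: |x - 75/44| = |254*44 - 75*149|/(149*44) = 1/6556, and |x - 104/61| = |254*61 - 104*149|/(149*61) = 2/9089.
Cross-multiplying, 1*9089 = 9089 < 13112 = 2*6556, so 1/6556 is smaller: the convergent 75/44 is closer to x than 104/61.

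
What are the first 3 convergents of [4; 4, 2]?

Using the convergent recurrence p_i = a_i*p_{i-1} + p_{i-2}, q_i = a_i*q_{i-1} + q_{i-2} with p_{-2}=0, p_{-1}=1, q_{-2}=1, q_{-1}=0:
  i=0: a_0=4, p_0 = 4*1 + 0 = 4, q_0 = 4*0 + 1 = 1.
  i=1: a_1=4, p_1 = 4*4 + 1 = 17, q_1 = 4*1 + 0 = 4.
  i=2: a_2=2, p_2 = 2*17 + 4 = 38, q_2 = 2*4 + 1 = 9.

4/1, 17/4, 38/9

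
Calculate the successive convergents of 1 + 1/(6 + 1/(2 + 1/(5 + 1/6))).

Using the convergent recurrence p_i = a_i*p_{i-1} + p_{i-2}, q_i = a_i*q_{i-1} + q_{i-2} with p_{-2}=0, p_{-1}=1, q_{-2}=1, q_{-1}=0:
  i=0: a_0=1, p_0 = 1*1 + 0 = 1, q_0 = 1*0 + 1 = 1.
  i=1: a_1=6, p_1 = 6*1 + 1 = 7, q_1 = 6*1 + 0 = 6.
  i=2: a_2=2, p_2 = 2*7 + 1 = 15, q_2 = 2*6 + 1 = 13.
  i=3: a_3=5, p_3 = 5*15 + 7 = 82, q_3 = 5*13 + 6 = 71.
  i=4: a_4=6, p_4 = 6*82 + 15 = 507, q_4 = 6*71 + 13 = 439.

1/1, 7/6, 15/13, 82/71, 507/439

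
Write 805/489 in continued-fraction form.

[1; 1, 1, 1, 4, 1, 3, 3, 2]

Run the Euclidean algorithm on 805 and 489; the successive quotients are the partial quotients a_0, a_1, ... (each step inverts the fractional part left over by the previous one):
  805 = 1*489 + 316, so a_0 = 1.
  489 = 1*316 + 173, so a_1 = 1.
  316 = 1*173 + 143, so a_2 = 1.
  173 = 1*143 + 30, so a_3 = 1.
  143 = 4*30 + 23, so a_4 = 4.
  30 = 1*23 + 7, so a_5 = 1.
  23 = 3*7 + 2, so a_6 = 3.
  7 = 3*2 + 1, so a_7 = 3.
  2 = 2*1 + 0, so a_8 = 2.
The remainder reaches 0 after 9 divisions, so the expansion has 9 partial quotients, read off in order.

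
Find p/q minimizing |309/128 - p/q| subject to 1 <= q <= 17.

Expand x = 309/128 as a continued fraction with the Euclidean algorithm:
  309 = 2*128 + 53, so a_0 = 2.
  128 = 2*53 + 22, so a_1 = 2.
  53 = 2*22 + 9, so a_2 = 2.
  22 = 2*9 + 4, so a_3 = 2.
  9 = 2*4 + 1, so a_4 = 2.
  4 = 4*1 + 0, so a_5 = 4.
so x = [2; 2, 2, 2, 2, 4].
Convergents (p_i = a_i*p_{i-1} + p_{i-2}, q_i = a_i*q_{i-1} + q_{i-2} with p_{-2}=0, p_{-1}=1, q_{-2}=1, q_{-1}=0), until the denominator exceeds 17:
  i=0: a_0=2, p_0 = 2*1 + 0 = 2, q_0 = 2*0 + 1 = 1.
  i=1: a_1=2, p_1 = 2*2 + 1 = 5, q_1 = 2*1 + 0 = 2.
  i=2: a_2=2, p_2 = 2*5 + 2 = 12, q_2 = 2*2 + 1 = 5.
  i=3: a_3=2, p_3 = 2*12 + 5 = 29, q_3 = 2*5 + 2 = 12.
  i=4: a_4=2, p_4 = 2*29 + 12 = 70, q_4 = 2*12 + 5 = 29.
q_4 = 29 > 17, so the last convergent with denominator <= 17 is p_3/q_3 = 29/12.
The closest fraction with denominator <= 17 is either p_3/q_3 or the intermediate fraction (k*p_3 + p_2)/(k*q_3 + q_2) with the largest k >= 1 whose denominator stays <= 17; these approach x as k grows, and every other convergent or intermediate fraction in range is farther away.
Largest k: floor((17 - q_2)/q_3) = floor((17 - 5)/12) = 1.
That gives (1*29 + 12)/(1*12 + 5) = 41/17.
Compare the errors: |x - 29/12| = |309*12 - 29*128|/(128*12) = 4/1536, and |x - 41/17| = |309*17 - 41*128|/(128*17) = 5/2176.
Cross-multiplying, 5*1536 = 7680 < 8704 = 4*2176, so 5/2176 is smaller: the intermediate fraction 41/17 is closer to x than 29/12.

41/17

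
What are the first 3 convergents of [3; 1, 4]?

Using the convergent recurrence p_i = a_i*p_{i-1} + p_{i-2}, q_i = a_i*q_{i-1} + q_{i-2} with p_{-2}=0, p_{-1}=1, q_{-2}=1, q_{-1}=0:
  i=0: a_0=3, p_0 = 3*1 + 0 = 3, q_0 = 3*0 + 1 = 1.
  i=1: a_1=1, p_1 = 1*3 + 1 = 4, q_1 = 1*1 + 0 = 1.
  i=2: a_2=4, p_2 = 4*4 + 3 = 19, q_2 = 4*1 + 1 = 5.

3/1, 4/1, 19/5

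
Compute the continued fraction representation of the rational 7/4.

Run the Euclidean algorithm on 7 and 4; the successive quotients are the partial quotients a_0, a_1, ... (each step inverts the fractional part left over by the previous one):
  7 = 1*4 + 3, so a_0 = 1.
  4 = 1*3 + 1, so a_1 = 1.
  3 = 3*1 + 0, so a_2 = 3.
The remainder reaches 0 after 3 divisions, so the expansion has 3 partial quotients, read off in order.

[1; 1, 3]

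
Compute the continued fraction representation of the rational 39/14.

Run the Euclidean algorithm on 39 and 14; the successive quotients are the partial quotients a_0, a_1, ... (each step inverts the fractional part left over by the previous one):
  39 = 2*14 + 11, so a_0 = 2.
  14 = 1*11 + 3, so a_1 = 1.
  11 = 3*3 + 2, so a_2 = 3.
  3 = 1*2 + 1, so a_3 = 1.
  2 = 2*1 + 0, so a_4 = 2.
The remainder reaches 0 after 5 divisions, so the expansion has 5 partial quotients, read off in order.

[2; 1, 3, 1, 2]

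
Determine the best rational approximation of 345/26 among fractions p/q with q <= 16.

Expand x = 345/26 as a continued fraction with the Euclidean algorithm:
  345 = 13*26 + 7, so a_0 = 13.
  26 = 3*7 + 5, so a_1 = 3.
  7 = 1*5 + 2, so a_2 = 1.
  5 = 2*2 + 1, so a_3 = 2.
  2 = 2*1 + 0, so a_4 = 2.
so x = [13; 3, 1, 2, 2].
Convergents (p_i = a_i*p_{i-1} + p_{i-2}, q_i = a_i*q_{i-1} + q_{i-2} with p_{-2}=0, p_{-1}=1, q_{-2}=1, q_{-1}=0), until the denominator exceeds 16:
  i=0: a_0=13, p_0 = 13*1 + 0 = 13, q_0 = 13*0 + 1 = 1.
  i=1: a_1=3, p_1 = 3*13 + 1 = 40, q_1 = 3*1 + 0 = 3.
  i=2: a_2=1, p_2 = 1*40 + 13 = 53, q_2 = 1*3 + 1 = 4.
  i=3: a_3=2, p_3 = 2*53 + 40 = 146, q_3 = 2*4 + 3 = 11.
  i=4: a_4=2, p_4 = 2*146 + 53 = 345, q_4 = 2*11 + 4 = 26.
q_4 = 26 > 16, so the last convergent with denominator <= 16 is p_3/q_3 = 146/11.
The closest fraction with denominator <= 16 is either p_3/q_3 or the intermediate fraction (k*p_3 + p_2)/(k*q_3 + q_2) with the largest k >= 1 whose denominator stays <= 16; these approach x as k grows, and every other convergent or intermediate fraction in range is farther away.
Largest k: floor((16 - q_2)/q_3) = floor((16 - 4)/11) = 1.
That gives (1*146 + 53)/(1*11 + 4) = 199/15.
Compare the errors: |x - 146/11| = |345*11 - 146*26|/(26*11) = 1/286, and |x - 199/15| = |345*15 - 199*26|/(26*15) = 1/390.
Cross-multiplying, 1*286 = 286 < 390 = 1*390, so 1/390 is smaller: the intermediate fraction 199/15 is closer to x than 146/11.

199/15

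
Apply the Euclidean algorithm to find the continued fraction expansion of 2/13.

Run the Euclidean algorithm on 2 and 13; the successive quotients are the partial quotients a_0, a_1, ... (each step inverts the fractional part left over by the previous one):
  2 = 0*13 + 2, so a_0 = 0.
  13 = 6*2 + 1, so a_1 = 6.
  2 = 2*1 + 0, so a_2 = 2.
The remainder reaches 0 after 3 divisions, so the expansion has 3 partial quotients, read off in order.

[0; 6, 2]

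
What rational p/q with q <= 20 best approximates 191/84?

Expand x = 191/84 as a continued fraction with the Euclidean algorithm:
  191 = 2*84 + 23, so a_0 = 2.
  84 = 3*23 + 15, so a_1 = 3.
  23 = 1*15 + 8, so a_2 = 1.
  15 = 1*8 + 7, so a_3 = 1.
  8 = 1*7 + 1, so a_4 = 1.
  7 = 7*1 + 0, so a_5 = 7.
so x = [2; 3, 1, 1, 1, 7].
Convergents (p_i = a_i*p_{i-1} + p_{i-2}, q_i = a_i*q_{i-1} + q_{i-2} with p_{-2}=0, p_{-1}=1, q_{-2}=1, q_{-1}=0), until the denominator exceeds 20:
  i=0: a_0=2, p_0 = 2*1 + 0 = 2, q_0 = 2*0 + 1 = 1.
  i=1: a_1=3, p_1 = 3*2 + 1 = 7, q_1 = 3*1 + 0 = 3.
  i=2: a_2=1, p_2 = 1*7 + 2 = 9, q_2 = 1*3 + 1 = 4.
  i=3: a_3=1, p_3 = 1*9 + 7 = 16, q_3 = 1*4 + 3 = 7.
  i=4: a_4=1, p_4 = 1*16 + 9 = 25, q_4 = 1*7 + 4 = 11.
  i=5: a_5=7, p_5 = 7*25 + 16 = 191, q_5 = 7*11 + 7 = 84.
q_5 = 84 > 20, so the last convergent with denominator <= 20 is p_4/q_4 = 25/11.
The closest fraction with denominator <= 20 is either p_4/q_4 or the intermediate fraction (k*p_4 + p_3)/(k*q_4 + q_3) with the largest k >= 1 whose denominator stays <= 20; these approach x as k grows, and every other convergent or intermediate fraction in range is farther away.
Largest k: floor((20 - q_3)/q_4) = floor((20 - 7)/11) = 1.
That gives (1*25 + 16)/(1*11 + 7) = 41/18.
Compare the errors: |x - 25/11| = |191*11 - 25*84|/(84*11) = 1/924, and |x - 41/18| = |191*18 - 41*84|/(84*18) = 6/1512.
Cross-multiplying, 1*1512 = 1512 < 5544 = 6*924, so 1/924 is smaller: the convergent 25/11 is closer to x than 41/18.

25/11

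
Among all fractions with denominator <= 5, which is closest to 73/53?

7/5

Expand x = 73/53 as a continued fraction with the Euclidean algorithm:
  73 = 1*53 + 20, so a_0 = 1.
  53 = 2*20 + 13, so a_1 = 2.
  20 = 1*13 + 7, so a_2 = 1.
  13 = 1*7 + 6, so a_3 = 1.
  7 = 1*6 + 1, so a_4 = 1.
  6 = 6*1 + 0, so a_5 = 6.
so x = [1; 2, 1, 1, 1, 6].
Convergents (p_i = a_i*p_{i-1} + p_{i-2}, q_i = a_i*q_{i-1} + q_{i-2} with p_{-2}=0, p_{-1}=1, q_{-2}=1, q_{-1}=0), until the denominator exceeds 5:
  i=0: a_0=1, p_0 = 1*1 + 0 = 1, q_0 = 1*0 + 1 = 1.
  i=1: a_1=2, p_1 = 2*1 + 1 = 3, q_1 = 2*1 + 0 = 2.
  i=2: a_2=1, p_2 = 1*3 + 1 = 4, q_2 = 1*2 + 1 = 3.
  i=3: a_3=1, p_3 = 1*4 + 3 = 7, q_3 = 1*3 + 2 = 5.
  i=4: a_4=1, p_4 = 1*7 + 4 = 11, q_4 = 1*5 + 3 = 8.
q_4 = 8 > 5, so the last convergent with denominator <= 5 is p_3/q_3 = 7/5.
The closest fraction with denominator <= 5 is either p_3/q_3 or the intermediate fraction (k*p_3 + p_2)/(k*q_3 + q_2) with the largest k >= 1 whose denominator stays <= 5; these approach x as k grows, and every other convergent or intermediate fraction in range is farther away.
Largest k: floor((5 - q_2)/q_3) = floor((5 - 3)/5) = 0.
Since k = 0, no intermediate fraction beyond p_3/q_3 has denominator <= 5, so the convergent 7/5 is the closest (its error is |73*5 - 7*53|/(53*5) = 6/265).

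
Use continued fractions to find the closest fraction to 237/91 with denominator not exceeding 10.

Expand x = 237/91 as a continued fraction with the Euclidean algorithm:
  237 = 2*91 + 55, so a_0 = 2.
  91 = 1*55 + 36, so a_1 = 1.
  55 = 1*36 + 19, so a_2 = 1.
  36 = 1*19 + 17, so a_3 = 1.
  19 = 1*17 + 2, so a_4 = 1.
  17 = 8*2 + 1, so a_5 = 8.
  2 = 2*1 + 0, so a_6 = 2.
so x = [2; 1, 1, 1, 1, 8, 2].
Convergents (p_i = a_i*p_{i-1} + p_{i-2}, q_i = a_i*q_{i-1} + q_{i-2} with p_{-2}=0, p_{-1}=1, q_{-2}=1, q_{-1}=0), until the denominator exceeds 10:
  i=0: a_0=2, p_0 = 2*1 + 0 = 2, q_0 = 2*0 + 1 = 1.
  i=1: a_1=1, p_1 = 1*2 + 1 = 3, q_1 = 1*1 + 0 = 1.
  i=2: a_2=1, p_2 = 1*3 + 2 = 5, q_2 = 1*1 + 1 = 2.
  i=3: a_3=1, p_3 = 1*5 + 3 = 8, q_3 = 1*2 + 1 = 3.
  i=4: a_4=1, p_4 = 1*8 + 5 = 13, q_4 = 1*3 + 2 = 5.
  i=5: a_5=8, p_5 = 8*13 + 8 = 112, q_5 = 8*5 + 3 = 43.
q_5 = 43 > 10, so the last convergent with denominator <= 10 is p_4/q_4 = 13/5.
The closest fraction with denominator <= 10 is either p_4/q_4 or the intermediate fraction (k*p_4 + p_3)/(k*q_4 + q_3) with the largest k >= 1 whose denominator stays <= 10; these approach x as k grows, and every other convergent or intermediate fraction in range is farther away.
Largest k: floor((10 - q_3)/q_4) = floor((10 - 3)/5) = 1.
That gives (1*13 + 8)/(1*5 + 3) = 21/8.
Compare the errors: |x - 13/5| = |237*5 - 13*91|/(91*5) = 2/455, and |x - 21/8| = |237*8 - 21*91|/(91*8) = 15/728.
Cross-multiplying, 2*728 = 1456 < 6825 = 15*455, so 2/455 is smaller: the convergent 13/5 is closer to x than 21/8.

13/5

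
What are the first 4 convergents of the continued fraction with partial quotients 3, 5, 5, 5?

3/1, 16/5, 83/26, 431/135

Using the convergent recurrence p_i = a_i*p_{i-1} + p_{i-2}, q_i = a_i*q_{i-1} + q_{i-2} with p_{-2}=0, p_{-1}=1, q_{-2}=1, q_{-1}=0:
  i=0: a_0=3, p_0 = 3*1 + 0 = 3, q_0 = 3*0 + 1 = 1.
  i=1: a_1=5, p_1 = 5*3 + 1 = 16, q_1 = 5*1 + 0 = 5.
  i=2: a_2=5, p_2 = 5*16 + 3 = 83, q_2 = 5*5 + 1 = 26.
  i=3: a_3=5, p_3 = 5*83 + 16 = 431, q_3 = 5*26 + 5 = 135.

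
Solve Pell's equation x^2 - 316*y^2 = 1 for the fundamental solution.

(x, y) = (12799, 720)

First expand sqrt(316) as a continued fraction. With x_i = (sqrt(316) + m_i)/d_i and (m_0, d_0) = (0, 1): a_0 = floor(sqrt(316)) = 17, since 17^2 = 289 <= 316 < 324 = 18^2.
Iterate m_{i+1} = d_i*a_i - m_i, d_{i+1} = (316 - m_{i+1}^2)/d_i, a_{i+1} = floor((a_0 + m_{i+1})/d_{i+1}):
  m_1 = 1*17 - 0 = 17, d_1 = (316 - 17^2)/1 = 27/1 = 27, a_1 = floor((17 + 17)/27) = 1.
  m_2 = 27*1 - 17 = 10, d_2 = (316 - 10^2)/27 = 216/27 = 8, a_2 = floor((17 + 10)/8) = 3.
  m_3 = 8*3 - 10 = 14, d_3 = (316 - 14^2)/8 = 120/8 = 15, a_3 = floor((17 + 14)/15) = 2.
  m_4 = 15*2 - 14 = 16, d_4 = (316 - 16^2)/15 = 60/15 = 4, a_4 = floor((17 + 16)/4) = 8.
  m_5 = 4*8 - 16 = 16, d_5 = (316 - 16^2)/4 = 60/4 = 15, a_5 = floor((17 + 16)/15) = 2.
  m_6 = 15*2 - 16 = 14, d_6 = (316 - 14^2)/15 = 120/15 = 8, a_6 = floor((17 + 14)/8) = 3.
  m_7 = 8*3 - 14 = 10, d_7 = (316 - 10^2)/8 = 216/8 = 27, a_7 = floor((17 + 10)/27) = 1.
  m_8 = 27*1 - 10 = 17, d_8 = (316 - 17^2)/27 = 27/27 = 1, a_8 = floor((17 + 17)/1) = 34.
  m_9 = 1*34 - 17 = 17, d_9 = (316 - 17^2)/1 = 27/1 = 27: (m_9, d_9) = (m_1, d_1) = (17, 27), so from here the quotients repeat a_1, ..., a_8; the period length is 8.
So sqrt(316) = [17; (1, 3, 2, 8, 2, 3, 1, 34)] with period length k = 8.
k is even, so the fundamental solution of x^2 - 316y^2 = 1 is (p_{k-1}, q_{k-1}) = (p_7, q_7); compute convergents through index 7.
Convergents (p_i = a_i*p_{i-1} + p_{i-2}, q_i = a_i*q_{i-1} + q_{i-2} with p_{-2}=0, p_{-1}=1, q_{-2}=1, q_{-1}=0):
  i=0: a_0=17, p_0 = 17*1 + 0 = 17, q_0 = 17*0 + 1 = 1.
  i=1: a_1=1, p_1 = 1*17 + 1 = 18, q_1 = 1*1 + 0 = 1.
  i=2: a_2=3, p_2 = 3*18 + 17 = 71, q_2 = 3*1 + 1 = 4.
  i=3: a_3=2, p_3 = 2*71 + 18 = 160, q_3 = 2*4 + 1 = 9.
  i=4: a_4=8, p_4 = 8*160 + 71 = 1351, q_4 = 8*9 + 4 = 76.
  i=5: a_5=2, p_5 = 2*1351 + 160 = 2862, q_5 = 2*76 + 9 = 161.
  i=6: a_6=3, p_6 = 3*2862 + 1351 = 9937, q_6 = 3*161 + 76 = 559.
  i=7: a_7=1, p_7 = 1*9937 + 2862 = 12799, q_7 = 1*559 + 161 = 720.
Check: 12799^2 - 316*720^2 = 163814401 - 163814400 = 1, so (x, y) = (12799, 720) solves the equation, and by the theorem it is the least positive solution.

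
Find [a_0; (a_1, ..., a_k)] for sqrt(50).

Write x_i = (sqrt(50) + m_i)/d_i with (m_0, d_0) = (0, 1). a_0 = floor(sqrt(50)) = 7, since 7^2 = 49 <= 50 < 64 = 8^2.
Iterate m_{i+1} = d_i*a_i - m_i, d_{i+1} = (50 - m_{i+1}^2)/d_i, a_{i+1} = floor((a_0 + m_{i+1})/d_{i+1}):
  m_1 = 1*7 - 0 = 7, d_1 = (50 - 7^2)/1 = 1/1 = 1, a_1 = floor((7 + 7)/1) = 14.
  m_2 = 1*14 - 7 = 7, d_2 = (50 - 7^2)/1 = 1/1 = 1: (m_2, d_2) = (m_1, d_1) = (7, 1), so from here the quotient a_1 repeats; the period length is 1.
Hence the expansion of sqrt(50) is a_0 = 7 followed by the repeating block 14 (period 1).

[7; (14)]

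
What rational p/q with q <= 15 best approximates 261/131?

Expand x = 261/131 as a continued fraction with the Euclidean algorithm:
  261 = 1*131 + 130, so a_0 = 1.
  131 = 1*130 + 1, so a_1 = 1.
  130 = 130*1 + 0, so a_2 = 130.
so x = [1; 1, 130].
Convergents (p_i = a_i*p_{i-1} + p_{i-2}, q_i = a_i*q_{i-1} + q_{i-2} with p_{-2}=0, p_{-1}=1, q_{-2}=1, q_{-1}=0), until the denominator exceeds 15:
  i=0: a_0=1, p_0 = 1*1 + 0 = 1, q_0 = 1*0 + 1 = 1.
  i=1: a_1=1, p_1 = 1*1 + 1 = 2, q_1 = 1*1 + 0 = 1.
  i=2: a_2=130, p_2 = 130*2 + 1 = 261, q_2 = 130*1 + 1 = 131.
q_2 = 131 > 15, so the last convergent with denominator <= 15 is p_1/q_1 = 2/1.
The closest fraction with denominator <= 15 is either p_1/q_1 or the intermediate fraction (k*p_1 + p_0)/(k*q_1 + q_0) with the largest k >= 1 whose denominator stays <= 15; these approach x as k grows, and every other convergent or intermediate fraction in range is farther away.
Largest k: floor((15 - q_0)/q_1) = floor((15 - 1)/1) = 14.
That gives (14*2 + 1)/(14*1 + 1) = 29/15.
Compare the errors: |x - 2/1| = |261*1 - 2*131|/(131*1) = 1/131, and |x - 29/15| = |261*15 - 29*131|/(131*15) = 116/1965.
Cross-multiplying, 1*1965 = 1965 < 15196 = 116*131, so 1/131 is smaller: the convergent 2/1 is closer to x than 29/15.

2/1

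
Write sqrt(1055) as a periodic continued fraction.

Write x_i = (sqrt(1055) + m_i)/d_i with (m_0, d_0) = (0, 1). a_0 = floor(sqrt(1055)) = 32, since 32^2 = 1024 <= 1055 < 1089 = 33^2.
Iterate m_{i+1} = d_i*a_i - m_i, d_{i+1} = (1055 - m_{i+1}^2)/d_i, a_{i+1} = floor((a_0 + m_{i+1})/d_{i+1}):
  m_1 = 1*32 - 0 = 32, d_1 = (1055 - 32^2)/1 = 31/1 = 31, a_1 = floor((32 + 32)/31) = 2.
  m_2 = 31*2 - 32 = 30, d_2 = (1055 - 30^2)/31 = 155/31 = 5, a_2 = floor((32 + 30)/5) = 12.
  m_3 = 5*12 - 30 = 30, d_3 = (1055 - 30^2)/5 = 155/5 = 31, a_3 = floor((32 + 30)/31) = 2.
  m_4 = 31*2 - 30 = 32, d_4 = (1055 - 32^2)/31 = 31/31 = 1, a_4 = floor((32 + 32)/1) = 64.
  m_5 = 1*64 - 32 = 32, d_5 = (1055 - 32^2)/1 = 31/1 = 31: (m_5, d_5) = (m_1, d_1) = (32, 31), so from here the quotients repeat a_1, ..., a_4; the period length is 4.
Hence the expansion of sqrt(1055) is a_0 = 32 followed by the repeating block 2, 12, 2, 64 (period 4).

[32; (2, 12, 2, 64)]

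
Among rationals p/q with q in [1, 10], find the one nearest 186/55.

Expand x = 186/55 as a continued fraction with the Euclidean algorithm:
  186 = 3*55 + 21, so a_0 = 3.
  55 = 2*21 + 13, so a_1 = 2.
  21 = 1*13 + 8, so a_2 = 1.
  13 = 1*8 + 5, so a_3 = 1.
  8 = 1*5 + 3, so a_4 = 1.
  5 = 1*3 + 2, so a_5 = 1.
  3 = 1*2 + 1, so a_6 = 1.
  2 = 2*1 + 0, so a_7 = 2.
so x = [3; 2, 1, 1, 1, 1, 1, 2].
Convergents (p_i = a_i*p_{i-1} + p_{i-2}, q_i = a_i*q_{i-1} + q_{i-2} with p_{-2}=0, p_{-1}=1, q_{-2}=1, q_{-1}=0), until the denominator exceeds 10:
  i=0: a_0=3, p_0 = 3*1 + 0 = 3, q_0 = 3*0 + 1 = 1.
  i=1: a_1=2, p_1 = 2*3 + 1 = 7, q_1 = 2*1 + 0 = 2.
  i=2: a_2=1, p_2 = 1*7 + 3 = 10, q_2 = 1*2 + 1 = 3.
  i=3: a_3=1, p_3 = 1*10 + 7 = 17, q_3 = 1*3 + 2 = 5.
  i=4: a_4=1, p_4 = 1*17 + 10 = 27, q_4 = 1*5 + 3 = 8.
  i=5: a_5=1, p_5 = 1*27 + 17 = 44, q_5 = 1*8 + 5 = 13.
q_5 = 13 > 10, so the last convergent with denominator <= 10 is p_4/q_4 = 27/8.
The closest fraction with denominator <= 10 is either p_4/q_4 or the intermediate fraction (k*p_4 + p_3)/(k*q_4 + q_3) with the largest k >= 1 whose denominator stays <= 10; these approach x as k grows, and every other convergent or intermediate fraction in range is farther away.
Largest k: floor((10 - q_3)/q_4) = floor((10 - 5)/8) = 0.
Since k = 0, no intermediate fraction beyond p_4/q_4 has denominator <= 10, so the convergent 27/8 is the closest (its error is |186*8 - 27*55|/(55*8) = 3/440).

27/8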